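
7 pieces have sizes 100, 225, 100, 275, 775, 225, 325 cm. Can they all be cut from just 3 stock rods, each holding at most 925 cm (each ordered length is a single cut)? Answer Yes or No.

A valid assignment using 3 stock rods:
  stock rod 1: 775 + 100 = 875
  stock rod 2: 325 + 275 + 225 + 100 = 925
  stock rod 3: 225 = 225
Every load is within 925 cm, so 3 stock rods suffice.

Yes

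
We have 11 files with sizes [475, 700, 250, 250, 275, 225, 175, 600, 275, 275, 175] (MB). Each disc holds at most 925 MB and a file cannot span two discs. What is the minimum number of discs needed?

5

Total = 700 + 600 + 475 + 275 + 275 + 275 + 250 + 250 + 225 + 175 + 175 = 3675 MB.
Lower bound: ⌈3675/925⌉ = 4 discs.
A packing using 5 discs:
  disc 1: 700 + 225 = 925
  disc 2: 600 + 275 = 875
  disc 3: 475 + 275 + 175 = 925
  disc 4: 275 + 250 + 250 = 775
  disc 5: 175 = 175
No arrangement into 4 discs stays within capacity, so 5 is optimal.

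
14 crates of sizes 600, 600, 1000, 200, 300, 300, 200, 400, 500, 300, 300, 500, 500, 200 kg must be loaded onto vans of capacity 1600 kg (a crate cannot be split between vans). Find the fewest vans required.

Total = 1000 + 600 + 600 + 500 + 500 + 500 + 400 + 300 + 300 + 300 + 300 + 200 + 200 + 200 = 5900 kg.
Lower bound: ⌈5900/1600⌉ = 4 vans.
A packing using 4 vans:
  van 1: 1000 + 600 = 1600
  van 2: 600 + 500 + 500 = 1600
  van 3: 500 + 400 + 300 + 300 = 1500
  van 4: 300 + 300 + 200 + 200 + 200 = 1200
This matches the lower bound, so 4 is optimal.

4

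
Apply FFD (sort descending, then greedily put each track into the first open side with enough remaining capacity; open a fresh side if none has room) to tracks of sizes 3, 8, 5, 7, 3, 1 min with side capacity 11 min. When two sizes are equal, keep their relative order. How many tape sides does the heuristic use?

3

Sorted descending: 8, 7, 5, 3, 3, 1.
  8 → side 1 (new)  [load 8/11]
  7 → side 2 (new)  [load 7/11]
  5 → side 3 (new)  [load 5/11]
  3 → side 1  [load 11/11]
  3 → side 2  [load 10/11]
  1 → side 2  [load 11/11]
3 tape sides opened.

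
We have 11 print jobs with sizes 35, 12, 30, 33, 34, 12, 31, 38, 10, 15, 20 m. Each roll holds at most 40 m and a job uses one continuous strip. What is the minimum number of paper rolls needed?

Total = 38 + 35 + 34 + 33 + 31 + 30 + 20 + 15 + 12 + 12 + 10 = 270 m.
Lower bound: ⌈270/40⌉ = 7 paper rolls.
A packing using 8 paper rolls:
  roll 1: 38 = 38
  roll 2: 35 = 35
  roll 3: 34 = 34
  roll 4: 33 = 33
  roll 5: 31 = 31
  roll 6: 30 + 10 = 40
  roll 7: 20 + 15 = 35
  roll 8: 12 + 12 = 24
No arrangement into 7 paper rolls stays within capacity, so 8 is optimal.

8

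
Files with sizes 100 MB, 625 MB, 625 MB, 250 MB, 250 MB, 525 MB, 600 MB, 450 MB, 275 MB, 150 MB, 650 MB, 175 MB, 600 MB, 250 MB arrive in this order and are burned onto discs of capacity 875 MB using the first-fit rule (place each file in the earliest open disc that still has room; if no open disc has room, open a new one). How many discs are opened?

7

  100 → disc 1 (new)  [load 100/875]
  625 → disc 1  [load 725/875]
  625 → disc 2 (new)  [load 625/875]
  250 → disc 2  [load 875/875]
  250 → disc 3 (new)  [load 250/875]
  525 → disc 3  [load 775/875]
  600 → disc 4 (new)  [load 600/875]
  450 → disc 5 (new)  [load 450/875]
  275 → disc 4  [load 875/875]
  150 → disc 1  [load 875/875]
  650 → disc 6 (new)  [load 650/875]
  175 → disc 5  [load 625/875]
  600 → disc 7 (new)  [load 600/875]
  250 → disc 5  [load 875/875]
7 discs opened.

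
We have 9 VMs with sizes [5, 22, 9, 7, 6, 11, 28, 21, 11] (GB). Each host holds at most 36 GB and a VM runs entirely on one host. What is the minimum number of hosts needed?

4

Total = 28 + 22 + 21 + 11 + 11 + 9 + 7 + 6 + 5 = 120 GB.
Lower bound: ⌈120/36⌉ = 4 hosts.
A packing using 4 hosts:
  host 1: 28 + 7 = 35
  host 2: 22 + 11 = 33
  host 3: 21 + 11 = 32
  host 4: 9 + 6 + 5 = 20
This matches the lower bound, so 4 is optimal.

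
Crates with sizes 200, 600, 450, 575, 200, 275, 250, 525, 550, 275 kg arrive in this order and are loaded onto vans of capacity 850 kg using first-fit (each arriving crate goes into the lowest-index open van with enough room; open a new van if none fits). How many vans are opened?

5

  200 → van 1 (new)  [load 200/850]
  600 → van 1  [load 800/850]
  450 → van 2 (new)  [load 450/850]
  575 → van 3 (new)  [load 575/850]
  200 → van 2  [load 650/850]
  275 → van 3  [load 850/850]
  250 → van 4 (new)  [load 250/850]
  525 → van 4  [load 775/850]
  550 → van 5 (new)  [load 550/850]
  275 → van 5  [load 825/850]
5 vans opened.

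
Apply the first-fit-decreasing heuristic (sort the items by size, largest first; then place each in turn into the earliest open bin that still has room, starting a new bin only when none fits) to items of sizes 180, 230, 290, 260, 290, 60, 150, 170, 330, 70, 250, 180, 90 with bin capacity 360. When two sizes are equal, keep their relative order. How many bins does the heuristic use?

Sorted descending: 330, 290, 290, 260, 250, 230, 180, 180, 170, 150, 90, 70, 60.
  330 → bin 1 (new)  [load 330/360]
  290 → bin 2 (new)  [load 290/360]
  290 → bin 3 (new)  [load 290/360]
  260 → bin 4 (new)  [load 260/360]
  250 → bin 5 (new)  [load 250/360]
  230 → bin 6 (new)  [load 230/360]
  180 → bin 7 (new)  [load 180/360]
  180 → bin 7  [load 360/360]
  170 → bin 8 (new)  [load 170/360]
  150 → bin 8  [load 320/360]
  90 → bin 4  [load 350/360]
  70 → bin 2  [load 360/360]
  60 → bin 3  [load 350/360]
8 bins opened.

8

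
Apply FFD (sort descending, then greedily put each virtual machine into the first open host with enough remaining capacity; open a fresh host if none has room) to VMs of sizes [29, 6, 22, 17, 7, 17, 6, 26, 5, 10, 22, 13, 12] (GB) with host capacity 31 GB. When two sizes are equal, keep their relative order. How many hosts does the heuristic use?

7

Sorted descending: 29, 26, 22, 22, 17, 17, 13, 12, 10, 7, 6, 6, 5.
  29 → host 1 (new)  [load 29/31]
  26 → host 2 (new)  [load 26/31]
  22 → host 3 (new)  [load 22/31]
  22 → host 4 (new)  [load 22/31]
  17 → host 5 (new)  [load 17/31]
  17 → host 6 (new)  [load 17/31]
  13 → host 5  [load 30/31]
  12 → host 6  [load 29/31]
  10 → host 7 (new)  [load 10/31]
  7 → host 3  [load 29/31]
  6 → host 4  [load 28/31]
  6 → host 7  [load 16/31]
  5 → host 2  [load 31/31]
7 hosts opened.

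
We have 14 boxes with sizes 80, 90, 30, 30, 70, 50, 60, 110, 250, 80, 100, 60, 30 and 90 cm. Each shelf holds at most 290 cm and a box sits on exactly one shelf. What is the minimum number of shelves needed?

Total = 250 + 110 + 100 + 90 + 90 + 80 + 80 + 70 + 60 + 60 + 50 + 30 + 30 + 30 = 1130 cm.
Lower bound: ⌈1130/290⌉ = 4 shelves.
A packing using 4 shelves:
  shelf 1: 250 + 30 = 280
  shelf 2: 110 + 100 + 80 = 290
  shelf 3: 90 + 90 + 80 + 30 = 290
  shelf 4: 70 + 60 + 60 + 50 + 30 = 270
This matches the lower bound, so 4 is optimal.

4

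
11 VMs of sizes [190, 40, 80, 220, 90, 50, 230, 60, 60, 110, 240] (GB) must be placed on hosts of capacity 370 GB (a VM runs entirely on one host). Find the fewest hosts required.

Total = 240 + 230 + 220 + 190 + 110 + 90 + 80 + 60 + 60 + 50 + 40 = 1370 GB.
Lower bound: ⌈1370/370⌉ = 4 hosts.
A packing using 4 hosts:
  host 1: 240 + 110 = 350
  host 2: 230 + 90 + 50 = 370
  host 3: 220 + 80 + 60 = 360
  host 4: 190 + 60 + 40 = 290
This matches the lower bound, so 4 is optimal.

4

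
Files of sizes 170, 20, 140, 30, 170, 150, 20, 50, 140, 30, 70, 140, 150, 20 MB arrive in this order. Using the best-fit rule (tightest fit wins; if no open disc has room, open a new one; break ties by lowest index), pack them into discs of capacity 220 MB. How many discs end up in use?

  170 → disc 1 (new)  [load 170/220]
  20 → disc 1  [load 190/220]
  140 → disc 2 (new)  [load 140/220]
  30 → disc 1  [load 220/220]
  170 → disc 3 (new)  [load 170/220]
  150 → disc 4 (new)  [load 150/220]
  20 → disc 3  [load 190/220]
  50 → disc 4  [load 200/220]
  140 → disc 5 (new)  [load 140/220]
  30 → disc 3  [load 220/220]
  70 → disc 2  [load 210/220]
  140 → disc 6 (new)  [load 140/220]
  150 → disc 7 (new)  [load 150/220]
  20 → disc 4  [load 220/220]
7 discs opened.

7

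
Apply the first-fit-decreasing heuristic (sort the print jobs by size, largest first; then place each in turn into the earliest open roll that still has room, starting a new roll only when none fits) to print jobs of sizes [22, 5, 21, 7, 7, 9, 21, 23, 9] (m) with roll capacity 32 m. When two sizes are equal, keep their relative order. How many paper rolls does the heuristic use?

5

Sorted descending: 23, 22, 21, 21, 9, 9, 7, 7, 5.
  23 → roll 1 (new)  [load 23/32]
  22 → roll 2 (new)  [load 22/32]
  21 → roll 3 (new)  [load 21/32]
  21 → roll 4 (new)  [load 21/32]
  9 → roll 1  [load 32/32]
  9 → roll 2  [load 31/32]
  7 → roll 3  [load 28/32]
  7 → roll 4  [load 28/32]
  5 → roll 5 (new)  [load 5/32]
5 paper rolls opened.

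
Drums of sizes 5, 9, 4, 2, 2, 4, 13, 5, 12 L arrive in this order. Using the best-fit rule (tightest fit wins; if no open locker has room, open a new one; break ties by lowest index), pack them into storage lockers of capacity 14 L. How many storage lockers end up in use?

  5 → locker 1 (new)  [load 5/14]
  9 → locker 1  [load 14/14]
  4 → locker 2 (new)  [load 4/14]
  2 → locker 2  [load 6/14]
  2 → locker 2  [load 8/14]
  4 → locker 2  [load 12/14]
  13 → locker 3 (new)  [load 13/14]
  5 → locker 4 (new)  [load 5/14]
  12 → locker 5 (new)  [load 12/14]
5 storage lockers opened.

5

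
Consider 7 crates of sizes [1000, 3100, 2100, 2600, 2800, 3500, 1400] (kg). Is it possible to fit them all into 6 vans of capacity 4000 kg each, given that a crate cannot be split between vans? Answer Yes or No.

A valid assignment using 5 vans:
  van 1: 3500 = 3500
  van 2: 3100 = 3100
  van 3: 2800 + 1000 = 3800
  van 4: 2600 + 1400 = 4000
  van 5: 2100 = 2100
That uses only 5 ≤ 6, so 6 vans are enough.

Yes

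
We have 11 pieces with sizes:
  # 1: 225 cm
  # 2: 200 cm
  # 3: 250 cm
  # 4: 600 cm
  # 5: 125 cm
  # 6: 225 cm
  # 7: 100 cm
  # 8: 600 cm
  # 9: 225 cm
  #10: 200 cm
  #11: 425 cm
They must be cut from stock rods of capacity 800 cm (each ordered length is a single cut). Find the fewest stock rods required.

4

Total = 600 + 600 + 425 + 250 + 225 + 225 + 225 + 200 + 200 + 125 + 100 = 3175 cm.
Lower bound: ⌈3175/800⌉ = 4 stock rods.
A packing using 4 stock rods:
  stock rod 1: 600 + 200 = 800
  stock rod 2: 600 + 200 = 800
  stock rod 3: 425 + 250 + 125 = 800
  stock rod 4: 225 + 225 + 225 + 100 = 775
This matches the lower bound, so 4 is optimal.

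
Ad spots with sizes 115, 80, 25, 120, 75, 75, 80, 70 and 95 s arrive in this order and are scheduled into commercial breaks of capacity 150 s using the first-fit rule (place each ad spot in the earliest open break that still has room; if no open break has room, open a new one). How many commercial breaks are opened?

6

  115 → break 1 (new)  [load 115/150]
  80 → break 2 (new)  [load 80/150]
  25 → break 1  [load 140/150]
  120 → break 3 (new)  [load 120/150]
  75 → break 4 (new)  [load 75/150]
  75 → break 4  [load 150/150]
  80 → break 5 (new)  [load 80/150]
  70 → break 2  [load 150/150]
  95 → break 6 (new)  [load 95/150]
6 commercial breaks opened.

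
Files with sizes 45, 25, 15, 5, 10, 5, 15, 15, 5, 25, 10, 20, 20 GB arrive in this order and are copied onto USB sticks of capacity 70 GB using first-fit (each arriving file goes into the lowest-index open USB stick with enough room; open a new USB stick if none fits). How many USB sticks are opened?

4

  45 → USB stick 1 (new)  [load 45/70]
  25 → USB stick 1  [load 70/70]
  15 → USB stick 2 (new)  [load 15/70]
  5 → USB stick 2  [load 20/70]
  10 → USB stick 2  [load 30/70]
  5 → USB stick 2  [load 35/70]
  15 → USB stick 2  [load 50/70]
  15 → USB stick 2  [load 65/70]
  5 → USB stick 2  [load 70/70]
  25 → USB stick 3 (new)  [load 25/70]
  10 → USB stick 3  [load 35/70]
  20 → USB stick 3  [load 55/70]
  20 → USB stick 4 (new)  [load 20/70]
4 USB sticks opened.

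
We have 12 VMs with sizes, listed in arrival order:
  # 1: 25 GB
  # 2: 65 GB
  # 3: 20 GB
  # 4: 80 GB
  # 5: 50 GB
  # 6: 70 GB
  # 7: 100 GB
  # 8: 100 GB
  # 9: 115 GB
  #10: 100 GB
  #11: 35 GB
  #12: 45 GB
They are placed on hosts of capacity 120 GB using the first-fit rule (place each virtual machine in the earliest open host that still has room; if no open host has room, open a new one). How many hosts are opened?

  25 → host 1 (new)  [load 25/120]
  65 → host 1  [load 90/120]
  20 → host 1  [load 110/120]
  80 → host 2 (new)  [load 80/120]
  50 → host 3 (new)  [load 50/120]
  70 → host 3  [load 120/120]
  100 → host 4 (new)  [load 100/120]
  100 → host 5 (new)  [load 100/120]
  115 → host 6 (new)  [load 115/120]
  100 → host 7 (new)  [load 100/120]
  35 → host 2  [load 115/120]
  45 → host 8 (new)  [load 45/120]
8 hosts opened.

8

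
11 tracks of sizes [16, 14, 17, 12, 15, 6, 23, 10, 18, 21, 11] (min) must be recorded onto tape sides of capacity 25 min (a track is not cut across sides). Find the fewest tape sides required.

8

Total = 23 + 21 + 18 + 17 + 16 + 15 + 14 + 12 + 11 + 10 + 6 = 163 min.
Lower bound: ⌈163/25⌉ = 7 tape sides.
A packing using 8 tape sides:
  side 1: 23 = 23
  side 2: 21 = 21
  side 3: 18 + 6 = 24
  side 4: 17 = 17
  side 5: 16 = 16
  side 6: 15 + 10 = 25
  side 7: 14 + 11 = 25
  side 8: 12 = 12
No arrangement into 7 tape sides stays within capacity, so 8 is optimal.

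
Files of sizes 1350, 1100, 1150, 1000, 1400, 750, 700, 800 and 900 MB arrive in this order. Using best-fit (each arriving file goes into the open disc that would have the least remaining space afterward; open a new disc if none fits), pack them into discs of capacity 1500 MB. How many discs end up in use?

  1350 → disc 1 (new)  [load 1350/1500]
  1100 → disc 2 (new)  [load 1100/1500]
  1150 → disc 3 (new)  [load 1150/1500]
  1000 → disc 4 (new)  [load 1000/1500]
  1400 → disc 5 (new)  [load 1400/1500]
  750 → disc 6 (new)  [load 750/1500]
  700 → disc 6  [load 1450/1500]
  800 → disc 7 (new)  [load 800/1500]
  900 → disc 8 (new)  [load 900/1500]
8 discs opened.

8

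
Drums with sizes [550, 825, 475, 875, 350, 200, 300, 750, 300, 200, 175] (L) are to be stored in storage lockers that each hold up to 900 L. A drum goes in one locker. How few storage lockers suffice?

Total = 875 + 825 + 750 + 550 + 475 + 350 + 300 + 300 + 200 + 200 + 175 = 5000 L.
Lower bound: ⌈5000/900⌉ = 6 storage lockers.
A packing using 6 storage lockers:
  locker 1: 875 = 875
  locker 2: 825 = 825
  locker 3: 750 = 750
  locker 4: 550 + 350 = 900
  locker 5: 475 + 300 = 775
  locker 6: 300 + 200 + 200 + 175 = 875
This matches the lower bound, so 6 is optimal.

6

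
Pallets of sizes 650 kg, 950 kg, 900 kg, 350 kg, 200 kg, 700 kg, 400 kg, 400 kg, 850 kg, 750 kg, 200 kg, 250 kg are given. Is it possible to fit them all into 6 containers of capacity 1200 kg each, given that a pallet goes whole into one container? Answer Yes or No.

A valid assignment using 6 containers:
  container 1: 950 + 250 = 1200
  container 2: 900 + 200 = 1100
  container 3: 850 + 350 = 1200
  container 4: 750 + 400 = 1150
  container 5: 700 + 400 = 1100
  container 6: 650 + 200 = 850
Every load is within 1200 kg, so 6 containers suffice.

Yes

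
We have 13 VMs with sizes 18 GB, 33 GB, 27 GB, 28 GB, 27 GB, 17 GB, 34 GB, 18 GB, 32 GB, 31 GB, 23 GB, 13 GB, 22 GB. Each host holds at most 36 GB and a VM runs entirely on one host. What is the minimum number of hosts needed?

11

Total = 34 + 33 + 32 + 31 + 28 + 27 + 27 + 23 + 22 + 18 + 18 + 17 + 13 = 323 GB.
Lower bound: ⌈323/36⌉ = 9 hosts.
A packing using 11 hosts:
  host 1: 34 = 34
  host 2: 33 = 33
  host 3: 32 = 32
  host 4: 31 = 31
  host 5: 28 = 28
  host 6: 27 = 27
  host 7: 27 = 27
  host 8: 23 + 13 = 36
  host 9: 22 = 22
  host 10: 18 + 18 = 36
  host 11: 17 = 17
No arrangement into 10 hosts stays within capacity, so 11 is optimal.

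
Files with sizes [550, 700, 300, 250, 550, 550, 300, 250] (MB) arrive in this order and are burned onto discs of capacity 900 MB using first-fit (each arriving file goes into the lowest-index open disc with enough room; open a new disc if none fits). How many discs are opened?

5

  550 → disc 1 (new)  [load 550/900]
  700 → disc 2 (new)  [load 700/900]
  300 → disc 1  [load 850/900]
  250 → disc 3 (new)  [load 250/900]
  550 → disc 3  [load 800/900]
  550 → disc 4 (new)  [load 550/900]
  300 → disc 4  [load 850/900]
  250 → disc 5 (new)  [load 250/900]
5 discs opened.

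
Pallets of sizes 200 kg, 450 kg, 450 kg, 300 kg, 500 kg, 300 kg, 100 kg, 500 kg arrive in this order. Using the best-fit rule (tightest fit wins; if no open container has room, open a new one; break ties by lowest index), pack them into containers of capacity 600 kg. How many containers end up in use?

6

  200 → container 1 (new)  [load 200/600]
  450 → container 2 (new)  [load 450/600]
  450 → container 3 (new)  [load 450/600]
  300 → container 1  [load 500/600]
  500 → container 4 (new)  [load 500/600]
  300 → container 5 (new)  [load 300/600]
  100 → container 1  [load 600/600]
  500 → container 6 (new)  [load 500/600]
6 containers opened.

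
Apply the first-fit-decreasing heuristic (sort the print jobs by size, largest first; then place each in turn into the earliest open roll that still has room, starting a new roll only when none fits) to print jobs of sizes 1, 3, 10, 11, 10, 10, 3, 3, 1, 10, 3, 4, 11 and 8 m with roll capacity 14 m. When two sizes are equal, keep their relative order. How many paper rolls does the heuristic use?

7

Sorted descending: 11, 11, 10, 10, 10, 10, 8, 4, 3, 3, 3, 3, 1, 1.
  11 → roll 1 (new)  [load 11/14]
  11 → roll 2 (new)  [load 11/14]
  10 → roll 3 (new)  [load 10/14]
  10 → roll 4 (new)  [load 10/14]
  10 → roll 5 (new)  [load 10/14]
  10 → roll 6 (new)  [load 10/14]
  8 → roll 7 (new)  [load 8/14]
  4 → roll 3  [load 14/14]
  3 → roll 1  [load 14/14]
  3 → roll 2  [load 14/14]
  3 → roll 4  [load 13/14]
  3 → roll 5  [load 13/14]
  1 → roll 4  [load 14/14]
  1 → roll 5  [load 14/14]
7 paper rolls opened.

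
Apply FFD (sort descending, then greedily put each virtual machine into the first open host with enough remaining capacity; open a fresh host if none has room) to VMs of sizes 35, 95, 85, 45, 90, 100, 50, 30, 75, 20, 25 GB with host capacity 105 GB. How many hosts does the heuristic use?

Sorted descending: 100, 95, 90, 85, 75, 50, 45, 35, 30, 25, 20.
  100 → host 1 (new)  [load 100/105]
  95 → host 2 (new)  [load 95/105]
  90 → host 3 (new)  [load 90/105]
  85 → host 4 (new)  [load 85/105]
  75 → host 5 (new)  [load 75/105]
  50 → host 6 (new)  [load 50/105]
  45 → host 6  [load 95/105]
  35 → host 7 (new)  [load 35/105]
  30 → host 5  [load 105/105]
  25 → host 7  [load 60/105]
  20 → host 4  [load 105/105]
7 hosts opened.

7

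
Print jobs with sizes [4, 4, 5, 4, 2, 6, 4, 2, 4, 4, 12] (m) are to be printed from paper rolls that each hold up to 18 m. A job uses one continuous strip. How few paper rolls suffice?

3

Total = 12 + 6 + 5 + 4 + 4 + 4 + 4 + 4 + 4 + 2 + 2 = 51 m.
Lower bound: ⌈51/18⌉ = 3 paper rolls.
A packing using 3 paper rolls:
  roll 1: 12 + 6 = 18
  roll 2: 5 + 4 + 4 + 4 = 17
  roll 3: 4 + 4 + 4 + 2 + 2 = 16
This matches the lower bound, so 3 is optimal.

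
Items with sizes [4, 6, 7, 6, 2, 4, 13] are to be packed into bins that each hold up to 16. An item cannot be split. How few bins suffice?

Total = 13 + 7 + 6 + 6 + 4 + 4 + 2 = 42.
Lower bound: ⌈42/16⌉ = 3 bins.
A packing using 3 bins:
  bin 1: 13 + 2 = 15
  bin 2: 7 + 6 = 13
  bin 3: 6 + 4 + 4 = 14
This matches the lower bound, so 3 is optimal.

3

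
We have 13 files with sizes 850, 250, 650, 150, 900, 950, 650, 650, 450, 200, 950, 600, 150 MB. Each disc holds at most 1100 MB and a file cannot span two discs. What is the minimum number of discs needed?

8

Total = 950 + 950 + 900 + 850 + 650 + 650 + 650 + 600 + 450 + 250 + 200 + 150 + 150 = 7400 MB.
Lower bound: ⌈7400/1100⌉ = 7 discs.
Also, 8 files each exceed 550 MB, and no two of those can share a disc, so at least 8 discs are needed.
A packing using 8 discs:
  disc 1: 950 + 150 = 1100
  disc 2: 950 + 150 = 1100
  disc 3: 900 + 200 = 1100
  disc 4: 850 + 250 = 1100
  disc 5: 650 + 450 = 1100
  disc 6: 650 = 650
  disc 7: 650 = 650
  disc 8: 600 = 600
This matches the lower bound, so 8 is optimal.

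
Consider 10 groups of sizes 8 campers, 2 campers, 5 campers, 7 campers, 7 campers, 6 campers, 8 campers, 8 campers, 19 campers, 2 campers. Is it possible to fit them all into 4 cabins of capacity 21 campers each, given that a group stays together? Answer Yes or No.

A valid assignment using 4 cabins:
  cabin 1: 19 + 2 = 21
  cabin 2: 8 + 8 + 5 = 21
  cabin 3: 8 + 7 + 6 = 21
  cabin 4: 7 + 2 = 9
Every load is within 21 campers, so 4 cabins suffice.

Yes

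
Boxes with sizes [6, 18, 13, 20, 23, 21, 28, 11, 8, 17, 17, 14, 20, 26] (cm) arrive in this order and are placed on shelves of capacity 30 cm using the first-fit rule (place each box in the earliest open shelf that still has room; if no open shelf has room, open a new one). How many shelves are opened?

  6 → shelf 1 (new)  [load 6/30]
  18 → shelf 1  [load 24/30]
  13 → shelf 2 (new)  [load 13/30]
  20 → shelf 3 (new)  [load 20/30]
  23 → shelf 4 (new)  [load 23/30]
  21 → shelf 5 (new)  [load 21/30]
  28 → shelf 6 (new)  [load 28/30]
  11 → shelf 2  [load 24/30]
  8 → shelf 3  [load 28/30]
  17 → shelf 7 (new)  [load 17/30]
  17 → shelf 8 (new)  [load 17/30]
  14 → shelf 9 (new)  [load 14/30]
  20 → shelf 10 (new)  [load 20/30]
  26 → shelf 11 (new)  [load 26/30]
11 shelves opened.

11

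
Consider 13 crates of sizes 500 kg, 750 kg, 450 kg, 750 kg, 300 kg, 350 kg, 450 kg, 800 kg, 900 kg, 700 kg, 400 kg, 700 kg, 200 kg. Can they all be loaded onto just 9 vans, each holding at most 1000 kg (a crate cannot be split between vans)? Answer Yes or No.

A valid assignment using 9 vans:
  van 1: 900 = 900
  van 2: 800 + 200 = 1000
  van 3: 750 = 750
  van 4: 750 = 750
  van 5: 700 + 300 = 1000
  van 6: 700 = 700
  van 7: 500 + 450 = 950
  van 8: 450 + 400 = 850
  van 9: 350 = 350
Every load is within 1000 kg, so 9 vans suffice.

Yes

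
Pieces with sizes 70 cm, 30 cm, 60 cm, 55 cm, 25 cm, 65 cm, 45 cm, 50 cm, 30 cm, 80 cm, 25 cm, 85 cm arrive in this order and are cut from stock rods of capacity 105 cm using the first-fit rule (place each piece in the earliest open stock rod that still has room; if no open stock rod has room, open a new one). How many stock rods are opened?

  70 → stock rod 1 (new)  [load 70/105]
  30 → stock rod 1  [load 100/105]
  60 → stock rod 2 (new)  [load 60/105]
  55 → stock rod 3 (new)  [load 55/105]
  25 → stock rod 2  [load 85/105]
  65 → stock rod 4 (new)  [load 65/105]
  45 → stock rod 3  [load 100/105]
  50 → stock rod 5 (new)  [load 50/105]
  30 → stock rod 4  [load 95/105]
  80 → stock rod 6 (new)  [load 80/105]
  25 → stock rod 5  [load 75/105]
  85 → stock rod 7 (new)  [load 85/105]
7 stock rods opened.

7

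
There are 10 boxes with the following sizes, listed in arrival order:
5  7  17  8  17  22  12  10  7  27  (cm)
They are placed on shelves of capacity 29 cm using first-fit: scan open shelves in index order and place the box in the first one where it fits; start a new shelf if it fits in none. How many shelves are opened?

  5 → shelf 1 (new)  [load 5/29]
  7 → shelf 1  [load 12/29]
  17 → shelf 1  [load 29/29]
  8 → shelf 2 (new)  [load 8/29]
  17 → shelf 2  [load 25/29]
  22 → shelf 3 (new)  [load 22/29]
  12 → shelf 4 (new)  [load 12/29]
  10 → shelf 4  [load 22/29]
  7 → shelf 3  [load 29/29]
  27 → shelf 5 (new)  [load 27/29]
5 shelves opened.

5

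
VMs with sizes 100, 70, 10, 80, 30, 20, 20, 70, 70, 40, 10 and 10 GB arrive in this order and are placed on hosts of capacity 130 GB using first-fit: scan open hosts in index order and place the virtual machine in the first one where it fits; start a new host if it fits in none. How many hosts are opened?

5

  100 → host 1 (new)  [load 100/130]
  70 → host 2 (new)  [load 70/130]
  10 → host 1  [load 110/130]
  80 → host 3 (new)  [load 80/130]
  30 → host 2  [load 100/130]
  20 → host 1  [load 130/130]
  20 → host 2  [load 120/130]
  70 → host 4 (new)  [load 70/130]
  70 → host 5 (new)  [load 70/130]
  40 → host 3  [load 120/130]
  10 → host 2  [load 130/130]
  10 → host 3  [load 130/130]
5 hosts opened.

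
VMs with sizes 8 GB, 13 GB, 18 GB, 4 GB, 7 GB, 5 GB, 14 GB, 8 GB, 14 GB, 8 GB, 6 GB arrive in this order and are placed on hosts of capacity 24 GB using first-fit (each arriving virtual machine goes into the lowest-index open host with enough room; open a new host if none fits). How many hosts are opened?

  8 → host 1 (new)  [load 8/24]
  13 → host 1  [load 21/24]
  18 → host 2 (new)  [load 18/24]
  4 → host 2  [load 22/24]
  7 → host 3 (new)  [load 7/24]
  5 → host 3  [load 12/24]
  14 → host 4 (new)  [load 14/24]
  8 → host 3  [load 20/24]
  14 → host 5 (new)  [load 14/24]
  8 → host 4  [load 22/24]
  6 → host 5  [load 20/24]
5 hosts opened.

5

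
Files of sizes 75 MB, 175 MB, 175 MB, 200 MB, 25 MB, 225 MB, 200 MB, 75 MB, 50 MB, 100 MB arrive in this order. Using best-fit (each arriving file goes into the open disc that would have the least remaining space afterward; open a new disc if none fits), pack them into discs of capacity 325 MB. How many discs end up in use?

5

  75 → disc 1 (new)  [load 75/325]
  175 → disc 1  [load 250/325]
  175 → disc 2 (new)  [load 175/325]
  200 → disc 3 (new)  [load 200/325]
  25 → disc 1  [load 275/325]
  225 → disc 4 (new)  [load 225/325]
  200 → disc 5 (new)  [load 200/325]
  75 → disc 4  [load 300/325]
  50 → disc 1  [load 325/325]
  100 → disc 3  [load 300/325]
5 discs opened.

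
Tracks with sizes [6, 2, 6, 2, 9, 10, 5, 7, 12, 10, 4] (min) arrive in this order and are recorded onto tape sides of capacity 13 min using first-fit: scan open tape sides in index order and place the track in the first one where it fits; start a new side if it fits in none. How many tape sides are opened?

7

  6 → side 1 (new)  [load 6/13]
  2 → side 1  [load 8/13]
  6 → side 2 (new)  [load 6/13]
  2 → side 1  [load 10/13]
  9 → side 3 (new)  [load 9/13]
  10 → side 4 (new)  [load 10/13]
  5 → side 2  [load 11/13]
  7 → side 5 (new)  [load 7/13]
  12 → side 6 (new)  [load 12/13]
  10 → side 7 (new)  [load 10/13]
  4 → side 3  [load 13/13]
7 tape sides opened.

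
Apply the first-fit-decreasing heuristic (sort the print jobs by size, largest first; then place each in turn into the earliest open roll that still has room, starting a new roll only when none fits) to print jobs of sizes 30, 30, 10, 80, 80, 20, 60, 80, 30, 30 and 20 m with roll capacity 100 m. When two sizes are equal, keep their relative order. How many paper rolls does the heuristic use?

Sorted descending: 80, 80, 80, 60, 30, 30, 30, 30, 20, 20, 10.
  80 → roll 1 (new)  [load 80/100]
  80 → roll 2 (new)  [load 80/100]
  80 → roll 3 (new)  [load 80/100]
  60 → roll 4 (new)  [load 60/100]
  30 → roll 4  [load 90/100]
  30 → roll 5 (new)  [load 30/100]
  30 → roll 5  [load 60/100]
  30 → roll 5  [load 90/100]
  20 → roll 1  [load 100/100]
  20 → roll 2  [load 100/100]
  10 → roll 3  [load 90/100]
5 paper rolls opened.

5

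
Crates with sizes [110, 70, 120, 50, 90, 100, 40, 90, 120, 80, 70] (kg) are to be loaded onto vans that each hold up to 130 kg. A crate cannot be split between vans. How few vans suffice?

Total = 120 + 120 + 110 + 100 + 90 + 90 + 80 + 70 + 70 + 50 + 40 = 940 kg.
Lower bound: ⌈940/130⌉ = 8 vans.
Also, 9 crates each exceed 65 kg, and no two of those can share a van, so at least 9 vans are needed.
A packing using 9 vans:
  van 1: 120 = 120
  van 2: 120 = 120
  van 3: 110 = 110
  van 4: 100 = 100
  van 5: 90 + 40 = 130
  van 6: 90 = 90
  van 7: 80 + 50 = 130
  van 8: 70 = 70
  van 9: 70 = 70
This matches the lower bound, so 9 is optimal.

9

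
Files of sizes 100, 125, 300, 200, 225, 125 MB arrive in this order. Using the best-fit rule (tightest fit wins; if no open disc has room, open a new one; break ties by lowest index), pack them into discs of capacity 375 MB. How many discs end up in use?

  100 → disc 1 (new)  [load 100/375]
  125 → disc 1  [load 225/375]
  300 → disc 2 (new)  [load 300/375]
  200 → disc 3 (new)  [load 200/375]
  225 → disc 4 (new)  [load 225/375]
  125 → disc 1  [load 350/375]
4 discs opened.

4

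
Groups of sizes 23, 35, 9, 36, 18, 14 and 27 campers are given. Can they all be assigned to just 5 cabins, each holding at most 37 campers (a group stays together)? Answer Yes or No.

Yes

A valid assignment using 5 cabins:
  cabin 1: 36 = 36
  cabin 2: 35 = 35
  cabin 3: 27 + 9 = 36
  cabin 4: 23 + 14 = 37
  cabin 5: 18 = 18
Every load is within 37 campers, so 5 cabins suffice.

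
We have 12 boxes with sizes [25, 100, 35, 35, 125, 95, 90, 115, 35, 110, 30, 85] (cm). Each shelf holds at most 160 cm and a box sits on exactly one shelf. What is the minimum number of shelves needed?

Total = 125 + 115 + 110 + 100 + 95 + 90 + 85 + 35 + 35 + 35 + 30 + 25 = 880 cm.
Lower bound: ⌈880/160⌉ = 6 shelves.
Also, 7 boxes each exceed 80 cm, and no two of those can share a shelf, so at least 7 shelves are needed.
A packing using 7 shelves:
  shelf 1: 125 + 35 = 160
  shelf 2: 115 + 35 = 150
  shelf 3: 110 + 35 = 145
  shelf 4: 100 + 30 + 25 = 155
  shelf 5: 95 = 95
  shelf 6: 90 = 90
  shelf 7: 85 = 85
This matches the lower bound, so 7 is optimal.

7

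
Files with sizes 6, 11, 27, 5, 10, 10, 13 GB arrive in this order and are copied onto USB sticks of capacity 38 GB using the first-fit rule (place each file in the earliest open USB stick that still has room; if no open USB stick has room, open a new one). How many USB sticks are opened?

3

  6 → USB stick 1 (new)  [load 6/38]
  11 → USB stick 1  [load 17/38]
  27 → USB stick 2 (new)  [load 27/38]
  5 → USB stick 1  [load 22/38]
  10 → USB stick 1  [load 32/38]
  10 → USB stick 2  [load 37/38]
  13 → USB stick 3 (new)  [load 13/38]
3 USB sticks opened.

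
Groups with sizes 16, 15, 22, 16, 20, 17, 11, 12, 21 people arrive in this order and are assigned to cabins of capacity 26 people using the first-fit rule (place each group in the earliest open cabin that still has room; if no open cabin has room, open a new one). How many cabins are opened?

8

  16 → cabin 1 (new)  [load 16/26]
  15 → cabin 2 (new)  [load 15/26]
  22 → cabin 3 (new)  [load 22/26]
  16 → cabin 4 (new)  [load 16/26]
  20 → cabin 5 (new)  [load 20/26]
  17 → cabin 6 (new)  [load 17/26]
  11 → cabin 2  [load 26/26]
  12 → cabin 7 (new)  [load 12/26]
  21 → cabin 8 (new)  [load 21/26]
8 cabins opened.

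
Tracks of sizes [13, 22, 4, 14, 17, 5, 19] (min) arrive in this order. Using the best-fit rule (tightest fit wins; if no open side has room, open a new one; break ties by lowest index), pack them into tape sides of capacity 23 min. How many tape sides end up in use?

  13 → side 1 (new)  [load 13/23]
  22 → side 2 (new)  [load 22/23]
  4 → side 1  [load 17/23]
  14 → side 3 (new)  [load 14/23]
  17 → side 4 (new)  [load 17/23]
  5 → side 1  [load 22/23]
  19 → side 5 (new)  [load 19/23]
5 tape sides opened.

5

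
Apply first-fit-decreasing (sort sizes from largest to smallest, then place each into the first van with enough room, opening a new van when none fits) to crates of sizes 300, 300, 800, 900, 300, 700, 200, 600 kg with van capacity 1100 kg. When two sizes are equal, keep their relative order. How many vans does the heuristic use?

Sorted descending: 900, 800, 700, 600, 300, 300, 300, 200.
  900 → van 1 (new)  [load 900/1100]
  800 → van 2 (new)  [load 800/1100]
  700 → van 3 (new)  [load 700/1100]
  600 → van 4 (new)  [load 600/1100]
  300 → van 2  [load 1100/1100]
  300 → van 3  [load 1000/1100]
  300 → van 4  [load 900/1100]
  200 → van 1  [load 1100/1100]
4 vans opened.

4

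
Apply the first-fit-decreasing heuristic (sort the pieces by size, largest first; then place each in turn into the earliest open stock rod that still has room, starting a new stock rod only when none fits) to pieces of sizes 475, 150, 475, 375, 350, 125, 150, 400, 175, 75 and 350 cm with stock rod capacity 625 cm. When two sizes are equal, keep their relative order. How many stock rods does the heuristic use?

6

Sorted descending: 475, 475, 400, 375, 350, 350, 175, 150, 150, 125, 75.
  475 → stock rod 1 (new)  [load 475/625]
  475 → stock rod 2 (new)  [load 475/625]
  400 → stock rod 3 (new)  [load 400/625]
  375 → stock rod 4 (new)  [load 375/625]
  350 → stock rod 5 (new)  [load 350/625]
  350 → stock rod 6 (new)  [load 350/625]
  175 → stock rod 3  [load 575/625]
  150 → stock rod 1  [load 625/625]
  150 → stock rod 2  [load 625/625]
  125 → stock rod 4  [load 500/625]
  75 → stock rod 4  [load 575/625]
6 stock rods opened.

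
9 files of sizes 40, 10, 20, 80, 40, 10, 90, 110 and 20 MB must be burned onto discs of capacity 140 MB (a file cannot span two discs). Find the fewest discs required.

Total = 110 + 90 + 80 + 40 + 40 + 20 + 20 + 10 + 10 = 420 MB.
Lower bound: ⌈420/140⌉ = 3 discs.
A packing using 3 discs:
  disc 1: 110 + 20 + 10 = 140
  disc 2: 90 + 40 + 10 = 140
  disc 3: 80 + 40 + 20 = 140
This matches the lower bound, so 3 is optimal.

3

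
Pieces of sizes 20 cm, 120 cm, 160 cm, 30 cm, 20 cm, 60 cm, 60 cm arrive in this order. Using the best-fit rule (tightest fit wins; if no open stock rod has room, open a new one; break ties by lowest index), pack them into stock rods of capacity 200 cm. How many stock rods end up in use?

  20 → stock rod 1 (new)  [load 20/200]
  120 → stock rod 1  [load 140/200]
  160 → stock rod 2 (new)  [load 160/200]
  30 → stock rod 2  [load 190/200]
  20 → stock rod 1  [load 160/200]
  60 → stock rod 3 (new)  [load 60/200]
  60 → stock rod 3  [load 120/200]
3 stock rods opened.

3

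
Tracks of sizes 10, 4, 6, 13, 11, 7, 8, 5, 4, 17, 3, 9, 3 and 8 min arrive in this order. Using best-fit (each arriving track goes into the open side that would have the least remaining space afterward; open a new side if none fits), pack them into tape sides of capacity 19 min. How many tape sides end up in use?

  10 → side 1 (new)  [load 10/19]
  4 → side 1  [load 14/19]
  6 → side 2 (new)  [load 6/19]
  13 → side 2  [load 19/19]
  11 → side 3 (new)  [load 11/19]
  7 → side 3  [load 18/19]
  8 → side 4 (new)  [load 8/19]
  5 → side 1  [load 19/19]
  4 → side 4  [load 12/19]
  17 → side 5 (new)  [load 17/19]
  3 → side 4  [load 15/19]
  9 → side 6 (new)  [load 9/19]
  3 → side 4  [load 18/19]
  8 → side 6  [load 17/19]
6 tape sides opened.

6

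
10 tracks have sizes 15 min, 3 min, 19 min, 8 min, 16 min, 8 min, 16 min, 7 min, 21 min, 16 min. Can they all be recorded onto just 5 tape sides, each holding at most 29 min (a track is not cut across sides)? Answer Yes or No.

Total = 129 min; ⌈129/29⌉ = 5.
6 tracks each exceed half the capacity and cannot share a side, forcing at least 6 tape sides.
At least 6 tape sides are required, but only 5 are allowed.

No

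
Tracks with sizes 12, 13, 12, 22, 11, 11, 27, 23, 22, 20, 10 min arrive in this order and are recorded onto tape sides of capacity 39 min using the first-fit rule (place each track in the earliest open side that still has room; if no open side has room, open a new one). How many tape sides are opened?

6

  12 → side 1 (new)  [load 12/39]
  13 → side 1  [load 25/39]
  12 → side 1  [load 37/39]
  22 → side 2 (new)  [load 22/39]
  11 → side 2  [load 33/39]
  11 → side 3 (new)  [load 11/39]
  27 → side 3  [load 38/39]
  23 → side 4 (new)  [load 23/39]
  22 → side 5 (new)  [load 22/39]
  20 → side 6 (new)  [load 20/39]
  10 → side 4  [load 33/39]
6 tape sides opened.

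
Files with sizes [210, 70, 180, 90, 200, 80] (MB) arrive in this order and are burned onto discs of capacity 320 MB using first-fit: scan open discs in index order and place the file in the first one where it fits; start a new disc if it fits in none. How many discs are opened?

  210 → disc 1 (new)  [load 210/320]
  70 → disc 1  [load 280/320]
  180 → disc 2 (new)  [load 180/320]
  90 → disc 2  [load 270/320]
  200 → disc 3 (new)  [load 200/320]
  80 → disc 3  [load 280/320]
3 discs opened.

3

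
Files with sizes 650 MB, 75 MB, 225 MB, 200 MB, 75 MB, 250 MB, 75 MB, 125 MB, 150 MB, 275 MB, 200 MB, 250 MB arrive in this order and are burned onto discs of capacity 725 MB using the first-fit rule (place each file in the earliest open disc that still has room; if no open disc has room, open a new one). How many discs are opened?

  650 → disc 1 (new)  [load 650/725]
  75 → disc 1  [load 725/725]
  225 → disc 2 (new)  [load 225/725]
  200 → disc 2  [load 425/725]
  75 → disc 2  [load 500/725]
  250 → disc 3 (new)  [load 250/725]
  75 → disc 2  [load 575/725]
  125 → disc 2  [load 700/725]
  150 → disc 3  [load 400/725]
  275 → disc 3  [load 675/725]
  200 → disc 4 (new)  [load 200/725]
  250 → disc 4  [load 450/725]
4 discs opened.

4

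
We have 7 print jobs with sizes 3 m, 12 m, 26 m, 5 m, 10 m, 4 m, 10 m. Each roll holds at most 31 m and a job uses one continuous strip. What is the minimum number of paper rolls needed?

Total = 26 + 12 + 10 + 10 + 5 + 4 + 3 = 70 m.
Lower bound: ⌈70/31⌉ = 3 paper rolls.
A packing using 3 paper rolls:
  roll 1: 26 + 5 = 31
  roll 2: 12 + 10 + 4 + 3 = 29
  roll 3: 10 = 10
This matches the lower bound, so 3 is optimal.

3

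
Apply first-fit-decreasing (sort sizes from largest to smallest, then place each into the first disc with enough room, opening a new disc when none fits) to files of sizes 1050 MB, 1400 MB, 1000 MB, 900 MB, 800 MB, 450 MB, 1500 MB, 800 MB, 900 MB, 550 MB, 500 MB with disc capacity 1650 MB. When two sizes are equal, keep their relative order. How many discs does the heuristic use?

Sorted descending: 1500, 1400, 1050, 1000, 900, 900, 800, 800, 550, 500, 450.
  1500 → disc 1 (new)  [load 1500/1650]
  1400 → disc 2 (new)  [load 1400/1650]
  1050 → disc 3 (new)  [load 1050/1650]
  1000 → disc 4 (new)  [load 1000/1650]
  900 → disc 5 (new)  [load 900/1650]
  900 → disc 6 (new)  [load 900/1650]
  800 → disc 7 (new)  [load 800/1650]
  800 → disc 7  [load 1600/1650]
  550 → disc 3  [load 1600/1650]
  500 → disc 4  [load 1500/1650]
  450 → disc 5  [load 1350/1650]
7 discs opened.

7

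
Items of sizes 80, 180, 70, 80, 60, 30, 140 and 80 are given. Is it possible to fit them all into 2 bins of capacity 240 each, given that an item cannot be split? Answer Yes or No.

No

Total = 720; ⌈720/240⌉ = 3.
At least 3 bins are required, but only 2 are allowed.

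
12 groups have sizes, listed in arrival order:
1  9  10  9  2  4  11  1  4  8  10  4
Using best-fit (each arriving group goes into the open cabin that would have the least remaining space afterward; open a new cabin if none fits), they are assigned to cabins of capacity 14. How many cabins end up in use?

  1 → cabin 1 (new)  [load 1/14]
  9 → cabin 1  [load 10/14]
  10 → cabin 2 (new)  [load 10/14]
  9 → cabin 3 (new)  [load 9/14]
  2 → cabin 1  [load 12/14]
  4 → cabin 2  [load 14/14]
  11 → cabin 4 (new)  [load 11/14]
  1 → cabin 1  [load 13/14]
  4 → cabin 3  [load 13/14]
  8 → cabin 5 (new)  [load 8/14]
  10 → cabin 6 (new)  [load 10/14]
  4 → cabin 6  [load 14/14]
6 cabins opened.

6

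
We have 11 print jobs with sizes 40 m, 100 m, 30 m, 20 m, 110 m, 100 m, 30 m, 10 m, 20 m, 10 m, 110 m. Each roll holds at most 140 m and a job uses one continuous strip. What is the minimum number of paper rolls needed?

5

Total = 110 + 110 + 100 + 100 + 40 + 30 + 30 + 20 + 20 + 10 + 10 = 580 m.
Lower bound: ⌈580/140⌉ = 5 paper rolls.
A packing using 5 paper rolls:
  roll 1: 110 + 30 = 140
  roll 2: 110 + 30 = 140
  roll 3: 100 + 40 = 140
  roll 4: 100 + 20 + 20 = 140
  roll 5: 10 + 10 = 20
This matches the lower bound, so 5 is optimal.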